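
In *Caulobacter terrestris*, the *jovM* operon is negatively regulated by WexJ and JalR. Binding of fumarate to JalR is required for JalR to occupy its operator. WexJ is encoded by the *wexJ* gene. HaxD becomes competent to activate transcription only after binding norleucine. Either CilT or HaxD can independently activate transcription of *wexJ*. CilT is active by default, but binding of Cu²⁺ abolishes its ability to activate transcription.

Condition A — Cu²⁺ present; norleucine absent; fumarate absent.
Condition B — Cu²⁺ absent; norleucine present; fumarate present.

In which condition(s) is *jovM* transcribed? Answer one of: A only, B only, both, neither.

A only

Condition A:
Cu²⁺ is present, so CilT is inactive.
Norleucine is absent, so HaxD is inactive.
No activator is available at the *wexJ* promoter, so *wexJ* is not transcribed.
So WexJ is not produced.
Fumarate is absent, so JalR is inactive.
With no repressor bound, *jovM* is transcribed.
→ *jovM* is ON in A.
Condition B:
Cu²⁺ is absent, so CilT is active.
Norleucine is present, so HaxD is active.
Activator CilT is present, so *wexJ* is transcribed.
So WexJ is produced and active.
Fumarate is present, so JalR is active.
With repressor WexJ bound, *jovM* is not transcribed.
→ *jovM* is OFF in B.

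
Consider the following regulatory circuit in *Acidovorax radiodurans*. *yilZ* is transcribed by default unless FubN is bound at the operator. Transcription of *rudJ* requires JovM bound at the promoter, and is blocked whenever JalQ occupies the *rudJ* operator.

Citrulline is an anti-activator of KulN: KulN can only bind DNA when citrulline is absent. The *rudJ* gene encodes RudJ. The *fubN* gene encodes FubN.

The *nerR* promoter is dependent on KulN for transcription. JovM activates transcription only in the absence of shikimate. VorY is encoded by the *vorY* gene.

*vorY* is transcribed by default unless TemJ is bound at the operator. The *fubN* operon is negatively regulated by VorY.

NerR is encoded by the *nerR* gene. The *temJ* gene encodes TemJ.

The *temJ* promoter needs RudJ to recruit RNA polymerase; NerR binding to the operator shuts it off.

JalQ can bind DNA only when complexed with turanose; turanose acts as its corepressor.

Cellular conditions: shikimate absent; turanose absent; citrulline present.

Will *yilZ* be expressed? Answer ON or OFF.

OFF

Citrulline is present, so KulN is inactive.
Required activator KulN is absent, so *nerR* is not transcribed.
So NerR is not produced.
Shikimate is absent, so JovM is active.
Turanose is absent, so JalQ is inactive.
No repressor is bound and JovM is active, so *rudJ* is transcribed.
So RudJ is produced and active.
No repressor is bound and RudJ is active, so *temJ* is transcribed.
So TemJ is produced and active.
With repressor TemJ bound, *vorY* is not transcribed.
So VorY is not produced.
With no repressor bound, *fubN* is transcribed.
So FubN is produced and active.
With repressor FubN bound, *yilZ* is not transcribed.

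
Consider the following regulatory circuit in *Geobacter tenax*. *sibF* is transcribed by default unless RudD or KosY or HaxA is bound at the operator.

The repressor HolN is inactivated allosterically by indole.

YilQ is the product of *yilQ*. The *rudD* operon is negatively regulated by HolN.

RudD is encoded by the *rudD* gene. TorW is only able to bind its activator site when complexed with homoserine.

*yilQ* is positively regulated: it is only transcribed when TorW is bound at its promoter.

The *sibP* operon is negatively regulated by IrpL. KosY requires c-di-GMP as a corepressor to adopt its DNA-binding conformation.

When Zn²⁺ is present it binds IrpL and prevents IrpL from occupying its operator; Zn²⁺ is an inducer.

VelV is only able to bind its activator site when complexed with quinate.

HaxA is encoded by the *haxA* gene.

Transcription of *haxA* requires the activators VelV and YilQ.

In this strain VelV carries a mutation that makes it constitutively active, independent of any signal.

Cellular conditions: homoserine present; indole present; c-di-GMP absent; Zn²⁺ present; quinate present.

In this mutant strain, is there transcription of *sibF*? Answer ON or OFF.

Indole is present, so HolN is inactive.
With no repressor bound, *rudD* is transcribed.
So RudD is produced and active.
c-di-GMP is absent, so KosY is inactive.
VelV is constitutively active in this strain.
Homoserine is present, so TorW is active.
No repressor is bound and TorW is active, so *yilQ* is transcribed.
So YilQ is produced and active.
No repressor is bound and VelV and YilQ are active, so *haxA* is transcribed.
So HaxA is produced and active.
With repressor RudD bound, *sibF* is not transcribed.

OFF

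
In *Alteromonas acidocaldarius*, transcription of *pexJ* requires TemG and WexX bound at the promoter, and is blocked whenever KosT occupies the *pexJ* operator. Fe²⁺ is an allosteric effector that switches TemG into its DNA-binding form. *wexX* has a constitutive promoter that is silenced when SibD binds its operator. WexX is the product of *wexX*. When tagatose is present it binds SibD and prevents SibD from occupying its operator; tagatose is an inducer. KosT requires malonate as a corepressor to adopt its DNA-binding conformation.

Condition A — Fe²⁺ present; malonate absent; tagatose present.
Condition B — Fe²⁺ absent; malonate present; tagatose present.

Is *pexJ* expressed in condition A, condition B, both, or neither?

Condition A:
Fe²⁺ is present, so TemG is active.
Malonate is absent, so KosT is inactive.
Tagatose is present, so SibD is inactive.
With no repressor bound, *wexX* is transcribed.
So WexX is produced and active.
No repressor is bound and TemG and WexX are active, so *pexJ* is transcribed.
→ *pexJ* is ON in A.
Condition B:
Fe²⁺ is absent, so TemG is inactive.
Malonate is present, so KosT is active.
Tagatose is present, so SibD is inactive.
With no repressor bound, *wexX* is transcribed.
So WexX is produced and active.
With repressor KosT bound, *pexJ* is not transcribed.
→ *pexJ* is OFF in B.

A only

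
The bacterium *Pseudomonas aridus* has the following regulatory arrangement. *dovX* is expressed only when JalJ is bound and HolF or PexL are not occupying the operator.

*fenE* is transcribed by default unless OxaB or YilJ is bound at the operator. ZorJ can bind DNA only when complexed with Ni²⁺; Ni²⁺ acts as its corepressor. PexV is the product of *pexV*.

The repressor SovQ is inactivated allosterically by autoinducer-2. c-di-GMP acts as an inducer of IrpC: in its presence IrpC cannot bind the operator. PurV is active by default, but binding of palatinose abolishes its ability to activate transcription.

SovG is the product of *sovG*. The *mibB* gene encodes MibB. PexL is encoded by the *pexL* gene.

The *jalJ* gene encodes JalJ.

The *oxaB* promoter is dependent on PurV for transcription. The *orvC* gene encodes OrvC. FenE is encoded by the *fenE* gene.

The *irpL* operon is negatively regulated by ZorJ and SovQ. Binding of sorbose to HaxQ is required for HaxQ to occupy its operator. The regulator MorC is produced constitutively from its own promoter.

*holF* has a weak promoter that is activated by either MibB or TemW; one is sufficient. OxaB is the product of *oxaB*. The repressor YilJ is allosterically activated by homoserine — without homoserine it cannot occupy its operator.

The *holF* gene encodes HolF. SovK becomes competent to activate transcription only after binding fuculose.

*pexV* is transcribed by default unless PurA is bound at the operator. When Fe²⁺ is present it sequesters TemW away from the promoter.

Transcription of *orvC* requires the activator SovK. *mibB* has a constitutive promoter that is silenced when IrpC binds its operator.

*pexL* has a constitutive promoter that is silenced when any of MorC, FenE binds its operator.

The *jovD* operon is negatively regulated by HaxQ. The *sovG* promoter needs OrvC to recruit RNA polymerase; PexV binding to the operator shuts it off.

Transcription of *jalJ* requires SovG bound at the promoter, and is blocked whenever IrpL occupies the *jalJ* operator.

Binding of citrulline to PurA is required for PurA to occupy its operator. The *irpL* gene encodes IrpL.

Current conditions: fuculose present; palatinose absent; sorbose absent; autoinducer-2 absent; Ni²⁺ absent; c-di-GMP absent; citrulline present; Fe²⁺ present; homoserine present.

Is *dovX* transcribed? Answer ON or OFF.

Fuculose is present, so SovK is active.
No repressor is bound and SovK is active, so *orvC* is transcribed.
So OrvC is produced and active.
Citrulline is present, so PurA is active.
With repressor PurA bound, *pexV* is not transcribed.
So PexV is not produced.
No repressor is bound and OrvC is active, so *sovG* is transcribed.
So SovG is produced and active.
Ni²⁺ is absent, so ZorJ is inactive.
Autoinducer-2 is absent, so SovQ is active.
With repressor SovQ bound, *irpL* is not transcribed.
So IrpL is not produced.
No repressor is bound and SovG is active, so *jalJ* is transcribed.
So JalJ is produced and active.
c-di-GMP is absent, so IrpC is active.
With repressor IrpC bound, *mibB* is not transcribed.
So MibB is not produced.
Fe²⁺ is present, so TemW is inactive.
No activator is available at the *holF* promoter, so *holF* is not transcribed.
So HolF is not produced.
MorC is produced constitutively and is active.
Palatinose is absent, so PurV is active.
No repressor is bound and PurV is active, so *oxaB* is transcribed.
So OxaB is produced and active.
Homoserine is present, so YilJ is active.
With repressor OxaB bound, *fenE* is not transcribed.
So FenE is not produced.
With repressor MorC bound, *pexL* is not transcribed.
So PexL is not produced.
No repressor is bound and JalJ is active, so *dovX* is transcribed.

ON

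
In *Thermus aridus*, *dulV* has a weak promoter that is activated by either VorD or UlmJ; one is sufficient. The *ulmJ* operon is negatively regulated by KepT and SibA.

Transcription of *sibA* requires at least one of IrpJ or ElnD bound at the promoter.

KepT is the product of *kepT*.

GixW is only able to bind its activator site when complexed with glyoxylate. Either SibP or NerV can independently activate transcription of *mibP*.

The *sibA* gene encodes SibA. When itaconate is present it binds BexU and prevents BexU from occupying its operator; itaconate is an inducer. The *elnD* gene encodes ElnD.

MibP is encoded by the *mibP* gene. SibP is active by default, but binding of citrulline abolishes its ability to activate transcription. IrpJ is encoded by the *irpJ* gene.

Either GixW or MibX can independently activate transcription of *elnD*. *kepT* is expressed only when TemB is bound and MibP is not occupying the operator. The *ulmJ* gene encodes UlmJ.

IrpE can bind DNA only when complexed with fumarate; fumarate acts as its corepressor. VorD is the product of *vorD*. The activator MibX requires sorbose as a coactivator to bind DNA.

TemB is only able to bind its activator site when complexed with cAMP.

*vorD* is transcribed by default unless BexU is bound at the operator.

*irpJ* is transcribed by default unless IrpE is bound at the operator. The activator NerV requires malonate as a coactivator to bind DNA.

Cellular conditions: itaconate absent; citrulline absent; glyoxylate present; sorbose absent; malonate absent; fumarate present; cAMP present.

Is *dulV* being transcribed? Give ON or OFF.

Itaconate is absent, so BexU is active.
With repressor BexU bound, *vorD* is not transcribed.
So VorD is not produced.
Citrulline is absent, so SibP is active.
Malonate is absent, so NerV is inactive.
Activator SibP is present, so *mibP* is transcribed.
So MibP is produced and active.
cAMP is present, so TemB is active.
With repressor MibP bound, *kepT* is not transcribed.
So KepT is not produced.
Fumarate is present, so IrpE is active.
With repressor IrpE bound, *irpJ* is not transcribed.
So IrpJ is not produced.
Glyoxylate is present, so GixW is active.
Sorbose is absent, so MibX is inactive.
Activator GixW is present, so *elnD* is transcribed.
So ElnD is produced and active.
Activator ElnD is present, so *sibA* is transcribed.
So SibA is produced and active.
With repressor SibA bound, *ulmJ* is not transcribed.
So UlmJ is not produced.
No activator is available at the *dulV* promoter, so *dulV* is not transcribed.

OFF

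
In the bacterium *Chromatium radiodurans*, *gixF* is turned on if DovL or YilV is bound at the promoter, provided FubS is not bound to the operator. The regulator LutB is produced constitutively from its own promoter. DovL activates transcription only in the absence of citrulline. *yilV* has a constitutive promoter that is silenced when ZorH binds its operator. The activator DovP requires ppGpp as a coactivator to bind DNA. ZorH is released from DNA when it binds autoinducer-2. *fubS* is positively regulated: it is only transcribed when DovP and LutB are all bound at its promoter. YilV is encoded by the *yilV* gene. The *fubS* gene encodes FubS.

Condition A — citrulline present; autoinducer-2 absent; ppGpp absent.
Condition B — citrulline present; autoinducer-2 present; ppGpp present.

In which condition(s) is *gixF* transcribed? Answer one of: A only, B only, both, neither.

neither

Condition A:
Citrulline is present, so DovL is inactive.
Autoinducer-2 is absent, so ZorH is active.
With repressor ZorH bound, *yilV* is not transcribed.
So YilV is not produced.
ppGpp is absent, so DovP is inactive.
LutB is produced constitutively and is active.
Required activator DovP is absent, so *fubS* is not transcribed.
So FubS is not produced.
No activator is available at the *gixF* promoter, so *gixF* is not transcribed.
→ *gixF* is OFF in A.
Condition B:
Citrulline is present, so DovL is inactive.
Autoinducer-2 is present, so ZorH is inactive.
With no repressor bound, *yilV* is transcribed.
So YilV is produced and active.
ppGpp is present, so DovP is active.
LutB is produced constitutively and is active.
No repressor is bound and DovP and LutB are active, so *fubS* is transcribed.
So FubS is produced and active.
With repressor FubS bound, *gixF* is not transcribed.
→ *gixF* is OFF in B.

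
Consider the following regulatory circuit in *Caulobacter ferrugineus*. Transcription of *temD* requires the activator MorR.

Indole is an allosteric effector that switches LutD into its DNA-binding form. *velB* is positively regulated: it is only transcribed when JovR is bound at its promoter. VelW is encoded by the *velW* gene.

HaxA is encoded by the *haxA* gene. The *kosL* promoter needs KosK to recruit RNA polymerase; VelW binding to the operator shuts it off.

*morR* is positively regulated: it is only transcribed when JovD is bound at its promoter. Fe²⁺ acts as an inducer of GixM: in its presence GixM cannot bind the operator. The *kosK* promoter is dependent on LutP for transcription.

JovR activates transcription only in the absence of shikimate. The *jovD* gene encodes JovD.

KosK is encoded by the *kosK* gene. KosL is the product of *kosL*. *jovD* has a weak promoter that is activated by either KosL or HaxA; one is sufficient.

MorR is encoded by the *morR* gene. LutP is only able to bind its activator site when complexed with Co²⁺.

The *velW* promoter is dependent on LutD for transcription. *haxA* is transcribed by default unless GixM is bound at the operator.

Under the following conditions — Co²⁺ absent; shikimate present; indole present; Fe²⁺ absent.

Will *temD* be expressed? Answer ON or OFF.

Co²⁺ is absent, so LutP is inactive.
Required activator LutP is absent, so *kosK* is not transcribed.
So KosK is not produced.
Indole is present, so LutD is active.
No repressor is bound and LutD is active, so *velW* is transcribed.
So VelW is produced and active.
With repressor VelW bound, *kosL* is not transcribed.
So KosL is not produced.
Fe²⁺ is absent, so GixM is active.
With repressor GixM bound, *haxA* is not transcribed.
So HaxA is not produced.
No activator is available at the *jovD* promoter, so *jovD* is not transcribed.
So JovD is not produced.
Required activator JovD is absent, so *morR* is not transcribed.
So MorR is not produced.
Required activator MorR is absent, so *temD* is not transcribed.

OFF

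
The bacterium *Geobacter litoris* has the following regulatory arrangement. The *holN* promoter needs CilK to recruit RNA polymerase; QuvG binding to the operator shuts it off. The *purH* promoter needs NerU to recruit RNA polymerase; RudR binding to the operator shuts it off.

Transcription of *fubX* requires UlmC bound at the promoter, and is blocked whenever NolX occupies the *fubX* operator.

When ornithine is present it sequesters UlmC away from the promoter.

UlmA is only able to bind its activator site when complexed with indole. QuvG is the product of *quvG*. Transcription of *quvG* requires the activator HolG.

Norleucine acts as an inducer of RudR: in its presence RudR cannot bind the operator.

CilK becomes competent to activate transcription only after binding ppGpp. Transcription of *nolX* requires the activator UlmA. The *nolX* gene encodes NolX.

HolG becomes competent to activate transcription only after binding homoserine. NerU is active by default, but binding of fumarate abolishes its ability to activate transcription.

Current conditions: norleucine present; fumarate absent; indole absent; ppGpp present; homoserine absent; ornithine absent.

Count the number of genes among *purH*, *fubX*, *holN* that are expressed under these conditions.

Fumarate is absent, so NerU is active.
Norleucine is present, so RudR is inactive.
No repressor is bound and NerU is active, so *purH* is transcribed.
→ *purH* is ON.
Ornithine is absent, so UlmC is active.
Indole is absent, so UlmA is inactive.
Required activator UlmA is absent, so *nolX* is not transcribed.
So NolX is not produced.
No repressor is bound and UlmC is active, so *fubX* is transcribed.
→ *fubX* is ON.
Homoserine is absent, so HolG is inactive.
Required activator HolG is absent, so *quvG* is not transcribed.
So QuvG is not produced.
ppGpp is present, so CilK is active.
No repressor is bound and CilK is active, so *holN* is transcribed.
→ *holN* is ON.
3 of the 3 genes are transcribed.

3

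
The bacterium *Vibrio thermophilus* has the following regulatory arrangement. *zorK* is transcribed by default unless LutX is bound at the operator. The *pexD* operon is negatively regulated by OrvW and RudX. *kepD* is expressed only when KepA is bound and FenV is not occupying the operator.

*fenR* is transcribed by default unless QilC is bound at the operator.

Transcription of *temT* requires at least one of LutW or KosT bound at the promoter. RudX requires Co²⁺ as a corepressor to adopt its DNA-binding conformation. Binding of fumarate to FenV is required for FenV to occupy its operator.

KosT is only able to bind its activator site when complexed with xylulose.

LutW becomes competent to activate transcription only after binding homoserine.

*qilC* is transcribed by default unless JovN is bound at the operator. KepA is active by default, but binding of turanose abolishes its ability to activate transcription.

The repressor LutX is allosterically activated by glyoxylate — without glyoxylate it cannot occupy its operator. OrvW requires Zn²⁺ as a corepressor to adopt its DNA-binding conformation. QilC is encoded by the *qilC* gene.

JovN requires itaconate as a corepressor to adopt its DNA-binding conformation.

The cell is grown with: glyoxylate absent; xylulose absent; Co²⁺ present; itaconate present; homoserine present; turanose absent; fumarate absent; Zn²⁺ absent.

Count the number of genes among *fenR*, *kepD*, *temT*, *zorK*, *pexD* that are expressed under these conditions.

4

Itaconate is present, so JovN is active.
With repressor JovN bound, *qilC* is not transcribed.
So QilC is not produced.
With no repressor bound, *fenR* is transcribed.
→ *fenR* is ON.
Fumarate is absent, so FenV is inactive.
Turanose is absent, so KepA is active.
No repressor is bound and KepA is active, so *kepD* is transcribed.
→ *kepD* is ON.
Homoserine is present, so LutW is active.
Xylulose is absent, so KosT is inactive.
Activator LutW is present, so *temT* is transcribed.
→ *temT* is ON.
Glyoxylate is absent, so LutX is inactive.
With no repressor bound, *zorK* is transcribed.
→ *zorK* is ON.
Zn²⁺ is absent, so OrvW is inactive.
Co²⁺ is present, so RudX is active.
With repressor RudX bound, *pexD* is not transcribed.
→ *pexD* is OFF.
4 of the 5 genes are transcribed.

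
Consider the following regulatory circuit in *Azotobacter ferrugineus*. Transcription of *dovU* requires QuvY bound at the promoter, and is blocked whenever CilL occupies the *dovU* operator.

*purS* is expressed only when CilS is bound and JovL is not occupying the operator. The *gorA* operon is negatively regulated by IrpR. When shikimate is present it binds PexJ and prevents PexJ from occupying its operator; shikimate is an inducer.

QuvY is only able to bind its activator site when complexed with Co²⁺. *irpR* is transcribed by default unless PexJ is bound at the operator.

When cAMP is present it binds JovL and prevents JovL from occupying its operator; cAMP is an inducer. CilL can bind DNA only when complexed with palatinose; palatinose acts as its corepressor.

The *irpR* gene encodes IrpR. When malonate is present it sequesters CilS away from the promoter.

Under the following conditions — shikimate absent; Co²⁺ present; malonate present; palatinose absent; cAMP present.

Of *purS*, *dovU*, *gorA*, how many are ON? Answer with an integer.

2

cAMP is present, so JovL is inactive.
Malonate is present, so CilS is inactive.
Required activator CilS is absent, so *purS* is not transcribed.
→ *purS* is OFF.
Palatinose is absent, so CilL is inactive.
Co²⁺ is present, so QuvY is active.
No repressor is bound and QuvY is active, so *dovU* is transcribed.
→ *dovU* is ON.
Shikimate is absent, so PexJ is active.
With repressor PexJ bound, *irpR* is not transcribed.
So IrpR is not produced.
With no repressor bound, *gorA* is transcribed.
→ *gorA* is ON.
2 of the 3 genes are transcribed.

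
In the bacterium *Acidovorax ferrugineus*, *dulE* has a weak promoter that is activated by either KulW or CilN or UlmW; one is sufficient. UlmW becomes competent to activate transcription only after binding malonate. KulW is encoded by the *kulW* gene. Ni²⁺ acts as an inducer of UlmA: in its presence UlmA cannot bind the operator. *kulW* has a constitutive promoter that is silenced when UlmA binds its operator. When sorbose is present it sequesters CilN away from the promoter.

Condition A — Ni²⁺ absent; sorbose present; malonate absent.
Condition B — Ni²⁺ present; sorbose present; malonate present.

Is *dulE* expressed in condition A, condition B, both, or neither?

Condition A:
Ni²⁺ is absent, so UlmA is active.
With repressor UlmA bound, *kulW* is not transcribed.
So KulW is not produced.
Sorbose is present, so CilN is inactive.
Malonate is absent, so UlmW is inactive.
No activator is available at the *dulE* promoter, so *dulE* is not transcribed.
→ *dulE* is OFF in A.
Condition B:
Ni²⁺ is present, so UlmA is inactive.
With no repressor bound, *kulW* is transcribed.
So KulW is produced and active.
Sorbose is present, so CilN is inactive.
Malonate is present, so UlmW is active.
Activator KulW is present, so *dulE* is transcribed.
→ *dulE* is ON in B.

B only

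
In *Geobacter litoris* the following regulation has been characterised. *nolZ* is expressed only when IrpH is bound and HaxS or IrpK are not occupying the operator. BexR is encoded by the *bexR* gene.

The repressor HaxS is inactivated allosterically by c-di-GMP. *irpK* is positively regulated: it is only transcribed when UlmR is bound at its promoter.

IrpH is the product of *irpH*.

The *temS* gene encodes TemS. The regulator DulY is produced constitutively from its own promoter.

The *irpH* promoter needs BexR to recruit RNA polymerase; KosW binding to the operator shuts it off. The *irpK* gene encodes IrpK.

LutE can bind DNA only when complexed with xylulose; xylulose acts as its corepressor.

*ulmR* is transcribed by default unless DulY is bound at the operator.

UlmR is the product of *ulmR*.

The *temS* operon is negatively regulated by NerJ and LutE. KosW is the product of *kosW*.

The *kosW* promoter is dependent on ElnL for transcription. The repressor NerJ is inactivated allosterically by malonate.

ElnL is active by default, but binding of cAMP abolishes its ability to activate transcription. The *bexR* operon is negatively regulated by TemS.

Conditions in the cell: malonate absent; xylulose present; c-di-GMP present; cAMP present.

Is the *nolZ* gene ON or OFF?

ON

c-di-GMP is present, so HaxS is inactive.
cAMP is present, so ElnL is inactive.
Required activator ElnL is absent, so *kosW* is not transcribed.
So KosW is not produced.
Malonate is absent, so NerJ is active.
Xylulose is present, so LutE is active.
With repressor NerJ bound, *temS* is not transcribed.
So TemS is not produced.
With no repressor bound, *bexR* is transcribed.
So BexR is produced and active.
No repressor is bound and BexR is active, so *irpH* is transcribed.
So IrpH is produced and active.
DulY is produced constitutively and is active.
With repressor DulY bound, *ulmR* is not transcribed.
So UlmR is not produced.
Required activator UlmR is absent, so *irpK* is not transcribed.
So IrpK is not produced.
No repressor is bound and IrpH is active, so *nolZ* is transcribed.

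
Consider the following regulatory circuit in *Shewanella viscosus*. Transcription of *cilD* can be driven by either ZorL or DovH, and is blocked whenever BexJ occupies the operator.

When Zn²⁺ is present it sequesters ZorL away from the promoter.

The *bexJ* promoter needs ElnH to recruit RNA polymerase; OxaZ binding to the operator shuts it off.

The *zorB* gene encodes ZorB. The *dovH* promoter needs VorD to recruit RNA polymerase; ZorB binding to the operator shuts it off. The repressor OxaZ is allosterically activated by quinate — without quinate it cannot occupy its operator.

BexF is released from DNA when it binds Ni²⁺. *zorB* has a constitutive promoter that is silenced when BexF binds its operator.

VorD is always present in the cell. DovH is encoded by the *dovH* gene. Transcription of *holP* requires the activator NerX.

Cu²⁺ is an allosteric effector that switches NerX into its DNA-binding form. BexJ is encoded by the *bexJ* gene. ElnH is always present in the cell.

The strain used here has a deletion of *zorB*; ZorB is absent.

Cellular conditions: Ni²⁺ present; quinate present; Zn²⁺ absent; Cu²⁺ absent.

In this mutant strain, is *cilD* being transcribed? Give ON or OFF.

Zn²⁺ is absent, so ZorL is active.
VorD is produced constitutively and is active.
ZorB is non-functional in this strain, so it has no effect.
No repressor is bound and VorD is active, so *dovH* is transcribed.
So DovH is produced and active.
Quinate is present, so OxaZ is active.
ElnH is produced constitutively and is active.
With repressor OxaZ bound, *bexJ* is not transcribed.
So BexJ is not produced.
Activator ZorL is present, so *cilD* is transcribed.

ON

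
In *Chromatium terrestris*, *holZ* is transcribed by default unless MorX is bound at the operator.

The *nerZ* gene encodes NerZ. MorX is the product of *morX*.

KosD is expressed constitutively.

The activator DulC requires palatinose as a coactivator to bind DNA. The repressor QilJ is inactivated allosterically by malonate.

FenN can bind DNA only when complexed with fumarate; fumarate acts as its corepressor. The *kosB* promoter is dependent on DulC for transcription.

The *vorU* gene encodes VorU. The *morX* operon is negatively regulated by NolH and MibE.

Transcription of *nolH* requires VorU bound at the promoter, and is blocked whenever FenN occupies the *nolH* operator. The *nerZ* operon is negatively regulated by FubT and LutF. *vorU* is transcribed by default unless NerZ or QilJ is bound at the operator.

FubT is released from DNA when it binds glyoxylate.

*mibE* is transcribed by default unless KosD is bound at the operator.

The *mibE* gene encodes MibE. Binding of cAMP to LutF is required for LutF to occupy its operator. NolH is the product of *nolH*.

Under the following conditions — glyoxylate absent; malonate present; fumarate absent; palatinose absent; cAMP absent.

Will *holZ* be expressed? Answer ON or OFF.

ON

Glyoxylate is absent, so FubT is active.
cAMP is absent, so LutF is inactive.
With repressor FubT bound, *nerZ* is not transcribed.
So NerZ is not produced.
Malonate is present, so QilJ is inactive.
With no repressor bound, *vorU* is transcribed.
So VorU is produced and active.
Fumarate is absent, so FenN is inactive.
No repressor is bound and VorU is active, so *nolH* is transcribed.
So NolH is produced and active.
KosD is produced constitutively and is active.
With repressor KosD bound, *mibE* is not transcribed.
So MibE is not produced.
With repressor NolH bound, *morX* is not transcribed.
So MorX is not produced.
With no repressor bound, *holZ* is transcribed.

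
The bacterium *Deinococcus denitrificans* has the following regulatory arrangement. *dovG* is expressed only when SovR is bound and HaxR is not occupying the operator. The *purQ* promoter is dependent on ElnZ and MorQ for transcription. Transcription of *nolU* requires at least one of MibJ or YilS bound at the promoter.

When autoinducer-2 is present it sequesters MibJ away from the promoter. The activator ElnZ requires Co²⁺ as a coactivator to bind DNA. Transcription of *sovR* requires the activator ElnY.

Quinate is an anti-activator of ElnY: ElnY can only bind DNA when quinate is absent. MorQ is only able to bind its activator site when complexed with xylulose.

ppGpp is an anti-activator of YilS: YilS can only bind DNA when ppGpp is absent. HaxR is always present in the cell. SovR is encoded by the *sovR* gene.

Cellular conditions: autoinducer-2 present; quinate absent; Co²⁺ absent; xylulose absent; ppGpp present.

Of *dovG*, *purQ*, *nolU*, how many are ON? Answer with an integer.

HaxR is produced constitutively and is active.
Quinate is absent, so ElnY is active.
No repressor is bound and ElnY is active, so *sovR* is transcribed.
So SovR is produced and active.
With repressor HaxR bound, *dovG* is not transcribed.
→ *dovG* is OFF.
Co²⁺ is absent, so ElnZ is inactive.
Xylulose is absent, so MorQ is inactive.
Required activator ElnZ is absent, so *purQ* is not transcribed.
→ *purQ* is OFF.
Autoinducer-2 is present, so MibJ is inactive.
ppGpp is present, so YilS is inactive.
No activator is available at the *nolU* promoter, so *nolU* is not transcribed.
→ *nolU* is OFF.
0 of the 3 genes are transcribed.

0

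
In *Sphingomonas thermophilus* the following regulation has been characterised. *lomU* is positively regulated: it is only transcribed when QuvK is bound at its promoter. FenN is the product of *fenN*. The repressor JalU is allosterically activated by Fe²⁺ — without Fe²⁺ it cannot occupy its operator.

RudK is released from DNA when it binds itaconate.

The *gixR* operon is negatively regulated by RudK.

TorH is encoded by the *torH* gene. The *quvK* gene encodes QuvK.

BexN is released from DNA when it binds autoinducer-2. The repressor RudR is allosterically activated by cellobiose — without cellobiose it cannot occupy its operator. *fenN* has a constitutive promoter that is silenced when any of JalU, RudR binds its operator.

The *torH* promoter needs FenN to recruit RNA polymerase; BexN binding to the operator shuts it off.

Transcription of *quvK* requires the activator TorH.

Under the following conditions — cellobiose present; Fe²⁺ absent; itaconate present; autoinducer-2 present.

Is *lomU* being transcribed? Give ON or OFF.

Fe²⁺ is absent, so JalU is inactive.
Cellobiose is present, so RudR is active.
With repressor RudR bound, *fenN* is not transcribed.
So FenN is not produced.
Autoinducer-2 is present, so BexN is inactive.
Required activator FenN is absent, so *torH* is not transcribed.
So TorH is not produced.
Required activator TorH is absent, so *quvK* is not transcribed.
So QuvK is not produced.
Required activator QuvK is absent, so *lomU* is not transcribed.

OFF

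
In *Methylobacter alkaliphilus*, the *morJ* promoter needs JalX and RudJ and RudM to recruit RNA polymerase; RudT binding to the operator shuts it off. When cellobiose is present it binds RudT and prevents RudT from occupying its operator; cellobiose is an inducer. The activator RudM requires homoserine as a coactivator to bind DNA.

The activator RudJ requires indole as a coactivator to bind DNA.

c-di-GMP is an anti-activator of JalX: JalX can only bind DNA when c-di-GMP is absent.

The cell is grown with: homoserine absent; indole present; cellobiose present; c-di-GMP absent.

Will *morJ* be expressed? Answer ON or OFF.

OFF

c-di-GMP is absent, so JalX is active.
Indole is present, so RudJ is active.
Homoserine is absent, so RudM is inactive.
Cellobiose is present, so RudT is inactive.
Required activator RudM is absent, so *morJ* is not transcribed.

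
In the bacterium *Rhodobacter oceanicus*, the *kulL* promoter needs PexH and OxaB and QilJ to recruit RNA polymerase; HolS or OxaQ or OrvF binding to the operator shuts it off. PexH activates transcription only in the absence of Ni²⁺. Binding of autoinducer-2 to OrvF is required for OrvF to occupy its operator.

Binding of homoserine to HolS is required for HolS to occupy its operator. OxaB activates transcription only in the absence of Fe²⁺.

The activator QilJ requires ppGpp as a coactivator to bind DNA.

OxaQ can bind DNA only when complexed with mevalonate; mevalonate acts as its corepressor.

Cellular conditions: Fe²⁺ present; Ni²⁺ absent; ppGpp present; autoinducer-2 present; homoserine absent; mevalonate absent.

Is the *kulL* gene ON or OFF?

OFF

Ni²⁺ is absent, so PexH is active.
Homoserine is absent, so HolS is inactive.
Fe²⁺ is present, so OxaB is inactive.
Mevalonate is absent, so OxaQ is inactive.
ppGpp is present, so QilJ is active.
Autoinducer-2 is present, so OrvF is active.
With repressor OrvF bound, *kulL* is not transcribed.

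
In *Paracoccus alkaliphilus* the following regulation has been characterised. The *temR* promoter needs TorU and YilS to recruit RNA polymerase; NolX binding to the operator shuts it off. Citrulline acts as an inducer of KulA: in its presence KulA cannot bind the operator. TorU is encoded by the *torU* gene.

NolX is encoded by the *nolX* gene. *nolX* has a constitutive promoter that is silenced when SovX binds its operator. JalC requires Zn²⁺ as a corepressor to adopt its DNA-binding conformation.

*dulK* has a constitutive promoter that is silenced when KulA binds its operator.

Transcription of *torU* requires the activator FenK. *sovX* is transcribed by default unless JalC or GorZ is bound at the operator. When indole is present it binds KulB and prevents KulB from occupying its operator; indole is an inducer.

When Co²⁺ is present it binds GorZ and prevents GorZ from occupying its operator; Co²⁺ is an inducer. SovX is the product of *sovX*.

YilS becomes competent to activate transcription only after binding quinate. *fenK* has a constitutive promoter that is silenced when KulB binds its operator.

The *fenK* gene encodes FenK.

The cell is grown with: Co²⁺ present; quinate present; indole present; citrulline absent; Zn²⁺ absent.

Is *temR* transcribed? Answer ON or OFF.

Indole is present, so KulB is inactive.
With no repressor bound, *fenK* is transcribed.
So FenK is produced and active.
No repressor is bound and FenK is active, so *torU* is transcribed.
So TorU is produced and active.
Quinate is present, so YilS is active.
Zn²⁺ is absent, so JalC is inactive.
Co²⁺ is present, so GorZ is inactive.
With no repressor bound, *sovX* is transcribed.
So SovX is produced and active.
With repressor SovX bound, *nolX* is not transcribed.
So NolX is not produced.
No repressor is bound and TorU and YilS are active, so *temR* is transcribed.

ON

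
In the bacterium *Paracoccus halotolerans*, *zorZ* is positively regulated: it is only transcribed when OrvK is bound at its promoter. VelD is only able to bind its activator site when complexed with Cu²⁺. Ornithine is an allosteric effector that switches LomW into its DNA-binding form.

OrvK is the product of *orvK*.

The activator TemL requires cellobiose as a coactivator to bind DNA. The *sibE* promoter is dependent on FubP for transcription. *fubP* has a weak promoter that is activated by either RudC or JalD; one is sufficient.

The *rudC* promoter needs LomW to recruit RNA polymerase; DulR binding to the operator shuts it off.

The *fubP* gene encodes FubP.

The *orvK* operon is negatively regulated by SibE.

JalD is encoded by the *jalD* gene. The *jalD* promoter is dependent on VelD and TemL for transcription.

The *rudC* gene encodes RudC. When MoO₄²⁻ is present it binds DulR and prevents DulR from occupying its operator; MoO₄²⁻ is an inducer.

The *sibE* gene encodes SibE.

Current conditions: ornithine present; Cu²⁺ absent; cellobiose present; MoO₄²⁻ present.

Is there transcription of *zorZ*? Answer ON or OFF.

OFF

MoO₄²⁻ is present, so DulR is inactive.
Ornithine is present, so LomW is active.
No repressor is bound and LomW is active, so *rudC* is transcribed.
So RudC is produced and active.
Cu²⁺ is absent, so VelD is inactive.
Cellobiose is present, so TemL is active.
Required activator VelD is absent, so *jalD* is not transcribed.
So JalD is not produced.
Activator RudC is present, so *fubP* is transcribed.
So FubP is produced and active.
No repressor is bound and FubP is active, so *sibE* is transcribed.
So SibE is produced and active.
With repressor SibE bound, *orvK* is not transcribed.
So OrvK is not produced.
Required activator OrvK is absent, so *zorZ* is not transcribed.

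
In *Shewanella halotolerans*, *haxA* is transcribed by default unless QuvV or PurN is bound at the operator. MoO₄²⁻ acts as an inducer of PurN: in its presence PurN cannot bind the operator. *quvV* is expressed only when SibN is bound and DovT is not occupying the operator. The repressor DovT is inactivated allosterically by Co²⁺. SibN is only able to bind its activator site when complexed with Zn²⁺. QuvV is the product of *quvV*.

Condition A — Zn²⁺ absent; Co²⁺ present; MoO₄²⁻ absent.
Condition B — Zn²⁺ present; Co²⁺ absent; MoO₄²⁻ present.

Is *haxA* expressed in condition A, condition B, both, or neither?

Condition A:
Zn²⁺ is absent, so SibN is inactive.
Co²⁺ is present, so DovT is inactive.
Required activator SibN is absent, so *quvV* is not transcribed.
So QuvV is not produced.
MoO₄²⁻ is absent, so PurN is active.
With repressor PurN bound, *haxA* is not transcribed.
→ *haxA* is OFF in A.
Condition B:
Zn²⁺ is present, so SibN is active.
Co²⁺ is absent, so DovT is active.
With repressor DovT bound, *quvV* is not transcribed.
So QuvV is not produced.
MoO₄²⁻ is present, so PurN is inactive.
With no repressor bound, *haxA* is transcribed.
→ *haxA* is ON in B.

B only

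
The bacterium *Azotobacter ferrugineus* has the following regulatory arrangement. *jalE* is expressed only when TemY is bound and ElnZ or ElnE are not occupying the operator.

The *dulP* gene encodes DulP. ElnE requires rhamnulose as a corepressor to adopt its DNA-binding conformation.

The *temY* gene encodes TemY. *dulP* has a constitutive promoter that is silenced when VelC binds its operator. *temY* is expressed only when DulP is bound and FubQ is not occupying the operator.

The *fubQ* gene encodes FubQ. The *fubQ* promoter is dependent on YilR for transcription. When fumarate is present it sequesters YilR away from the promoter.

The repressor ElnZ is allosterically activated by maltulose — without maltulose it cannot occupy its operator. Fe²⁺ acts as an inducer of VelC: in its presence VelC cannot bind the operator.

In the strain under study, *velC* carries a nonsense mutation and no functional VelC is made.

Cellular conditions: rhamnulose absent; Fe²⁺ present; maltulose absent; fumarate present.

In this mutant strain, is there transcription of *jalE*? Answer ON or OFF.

ON

Maltulose is absent, so ElnZ is inactive.
Fumarate is present, so YilR is inactive.
Required activator YilR is absent, so *fubQ* is not transcribed.
So FubQ is not produced.
VelC is non-functional in this strain, so it has no effect.
With no repressor bound, *dulP* is transcribed.
So DulP is produced and active.
No repressor is bound and DulP is active, so *temY* is transcribed.
So TemY is produced and active.
Rhamnulose is absent, so ElnE is inactive.
No repressor is bound and TemY is active, so *jalE* is transcribed.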